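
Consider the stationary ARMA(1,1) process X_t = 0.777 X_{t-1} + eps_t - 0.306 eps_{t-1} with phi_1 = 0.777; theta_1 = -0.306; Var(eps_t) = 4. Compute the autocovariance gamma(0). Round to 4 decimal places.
\gamma(0) = 6.2393

Multiply the model equation by X_{t-k} and take expectations. With theta_0 = psi_0 = 1 and psi_j the MA(infinity) weights, this gives
  gamma(k) - sum_i phi_i gamma(k-i) = c_k,
  c_k = sigma^2 * sum_{j=k..q} theta_j psi_{j-k}   (c_k = 0 for k > q),
using gamma(-m) = gamma(m).
psi-weights needed (psi_j = theta_j + sum_i phi_i psi_{j-i}):
  psi_1 = theta_1 + phi_1 = -0.306 + (0.777) = 0.471
Right-hand sides:
  c_0 = sigma^2 (1 + theta_1 psi_1) = 4 * (1 + (-0.306)(0.471)) = 4 * 0.855874 = 3.423496
  c_1 = sigma^2 theta_1 = 4 * (-0.306) = -1.224
  c_2 = 0
Equations for k = 0 and k = 1 (AR order 1):
  gamma(0) = phi_1 gamma(1) + c_0
  gamma(1) = phi_1 gamma(0) + c_1
Substituting the second into the first: gamma(0) (1 - phi_1^2) = c_0 + phi_1 c_1, so
  gamma(0) = (c_0 + phi_1 c_1) / (1 - phi_1^2) = (3.423496 + (0.777)(-1.224)) / (1 - (0.777)^2) = 2.472448 / 0.396271 = 6.239286.
Therefore gamma(0) = 6.2393 (to 4 decimal places).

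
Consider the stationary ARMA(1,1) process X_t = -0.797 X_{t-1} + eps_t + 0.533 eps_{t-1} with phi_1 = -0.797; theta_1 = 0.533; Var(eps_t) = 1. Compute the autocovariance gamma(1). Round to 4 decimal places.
\gamma(1) = -0.4163

Multiply the model equation by X_{t-k} and take expectations. With theta_0 = psi_0 = 1 and psi_j the MA(infinity) weights, this gives
  gamma(k) - sum_i phi_i gamma(k-i) = c_k,
  c_k = sigma^2 * sum_{j=k..q} theta_j psi_{j-k}   (c_k = 0 for k > q),
using gamma(-m) = gamma(m).
psi-weights needed (psi_j = theta_j + sum_i phi_i psi_{j-i}):
  psi_1 = theta_1 + phi_1 = 0.533 + (-0.797) = -0.264
Right-hand sides:
  c_0 = sigma^2 (1 + theta_1 psi_1) = 1 * (1 + (0.533)(-0.264)) = 1 * 0.859288 = 0.859288
  c_1 = sigma^2 theta_1 = 1 * (0.533) = 0.533
  c_2 = 0
Equations for k = 0 and k = 1 (AR order 1):
  gamma(0) = phi_1 gamma(1) + c_0
  gamma(1) = phi_1 gamma(0) + c_1
Substituting the second into the first: gamma(0) (1 - phi_1^2) = c_0 + phi_1 c_1, so
  gamma(0) = (c_0 + phi_1 c_1) / (1 - phi_1^2) = (0.859288 + (-0.797)(0.533)) / (1 - (-0.797)^2) = 0.434487 / 0.364791 = 1.191057.
  gamma(1) = phi_1 gamma(0) + c_1 = (-0.797)(1.191057) + (0.533) = -0.416273.
Therefore gamma(1) = -0.4163 (to 4 decimal places).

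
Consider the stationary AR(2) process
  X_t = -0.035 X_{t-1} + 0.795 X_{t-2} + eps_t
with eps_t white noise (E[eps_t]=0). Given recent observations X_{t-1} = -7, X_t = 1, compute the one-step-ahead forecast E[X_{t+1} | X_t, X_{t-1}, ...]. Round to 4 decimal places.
E[X_{t+1} \mid \mathcal F_t] = -5.6000

For an AR(p) model X_t = c + sum_i phi_i X_{t-i} + eps_t, the
one-step-ahead conditional mean is
  E[X_{t+1} | X_t, ...] = c + sum_i phi_i X_{t+1-i}.
Substitute known values:
  E[X_{t+1} | ...] = (-0.035) * (1) + (0.795) * (-7)
                   = -5.6000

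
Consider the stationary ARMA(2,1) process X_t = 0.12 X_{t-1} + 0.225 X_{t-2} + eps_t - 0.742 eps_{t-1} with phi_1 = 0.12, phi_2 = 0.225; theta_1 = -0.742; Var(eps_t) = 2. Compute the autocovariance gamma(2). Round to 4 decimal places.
\gamma(2) = 0.4646

Multiply the model equation by X_{t-k} and take expectations. With theta_0 = psi_0 = 1 and psi_j the MA(infinity) weights, this gives
  gamma(k) - sum_i phi_i gamma(k-i) = c_k,
  c_k = sigma^2 * sum_{j=k..q} theta_j psi_{j-k}   (c_k = 0 for k > q),
using gamma(-m) = gamma(m).
psi-weights needed (psi_j = theta_j + sum_i phi_i psi_{j-i}):
  psi_1 = theta_1 + phi_1 = -0.742 + (0.12) = -0.622
Right-hand sides:
  c_0 = sigma^2 (1 + theta_1 psi_1) = 2 * (1 + (-0.742)(-0.622)) = 2 * 1.461524 = 2.923048
  c_1 = sigma^2 theta_1 = 2 * (-0.742) = -1.484
  c_2 = 0
Equations for k = 0, 1, 2 (AR order 2, c_2 = 0):
  (E0) gamma(0) = phi_1 gamma(1) + phi_2 gamma(2) + c_0
  (E1) gamma(1) = phi_1 gamma(0) + phi_2 gamma(1) + c_1
  (E2) gamma(2) = phi_1 gamma(1) + phi_2 gamma(0)
From (E1): gamma(1) = A gamma(0) + B with
  A = phi_1 / (1 - phi_2) = 0.12 / 0.775 = 0.154839,   B = c_1 / (1 - phi_2) = -1.484 / 0.775 = -1.914839.
Insert (E2) into (E0): gamma(0) (1 - phi_2^2) = phi_1 (1 + phi_2) gamma(1) + c_0.
  phi_1 (1 + phi_2) = (0.12)(1.225) = 0.147,   1 - phi_2^2 = 0.949375.
Replace gamma(1) by A gamma(0) + B and collect gamma(0):
  gamma(0) [0.949375 - (0.147)(0.154839)] = (0.147)(-1.914839) + 2.923048
  gamma(0) * 0.926614 = 2.641567
  gamma(0) = 2.641567 / 0.926614 = 2.850774.
  gamma(1) = A gamma(0) + B = (0.154839)(2.850774) + (-1.914839) = -1.473428.
  gamma(2) = phi_1 gamma(1) + phi_2 gamma(0) = (0.12)(-1.473428) + (0.225)(2.850774) = 0.464613.
Therefore gamma(2) = 0.4646 (to 4 decimal places).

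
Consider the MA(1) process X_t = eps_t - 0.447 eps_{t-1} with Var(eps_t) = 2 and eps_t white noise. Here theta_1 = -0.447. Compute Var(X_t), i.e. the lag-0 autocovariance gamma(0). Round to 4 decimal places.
\gamma(0) = 2.3996

For an MA(q) process X_t = eps_t + sum_i theta_i eps_{t-i} with
Var(eps_t) = sigma^2, the variance is
  gamma(0) = sigma^2 * (1 + sum_i theta_i^2).
  sum_i theta_i^2 = (-0.447)^2 = 0.199809.
  gamma(0) = 2 * (1 + 0.199809) = 2 * 1.199809 = 2.399618, which rounds to 2.3996.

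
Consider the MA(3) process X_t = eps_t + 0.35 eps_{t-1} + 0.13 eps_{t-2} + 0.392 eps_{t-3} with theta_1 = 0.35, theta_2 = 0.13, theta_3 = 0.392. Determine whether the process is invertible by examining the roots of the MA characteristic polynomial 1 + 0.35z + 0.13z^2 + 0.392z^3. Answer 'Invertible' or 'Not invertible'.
\text{Invertible}

The MA(q) characteristic polynomial is P(z) = 1 + 0.35z + 0.13z^2 + 0.392z^3.
Invertibility requires all roots to lie outside the unit circle, i.e. |z| > 1 for every root.
Degree 3: look for a simple real root z0 first, then factor out (1 - z/z0) and solve the remaining quadratic.
Testing z0 = -1.25: P(-1.25) = 1 + (0.35)(-1.25) + (0.13)(-1.25)^2 + (0.392)(-1.25)^3
  = 1 + (-0.4375) + (0.203125) + (-0.765625) = 0.  So z_0 = -1.25 is a root, |z_0| = 1.25.
Divide out the factor (1 + 0.8 z) = (1 - z/z0) (since 1/z0 = -0.8):
  P(z) = (1 + 0.8 z)(1 + (-0.45) z + (0.49) z^2)
  [check: z-coef -0.45 - (-0.8) = 0.35; z^2-coef 0.49 - (-0.8)(-0.45) = 0.13; z^3-coef -(-0.8)(0.49) = 0.392.]
Remaining roots from the quadratic factor 1 + (-0.45) z + (0.49) z^2:
  Set 1 + (-0.45) z + (0.49) z^2 = 0, i.e. a z^2 + b z + c = 0 with a = 0.49, b = -0.45, c = 1.
  Discriminant D = b^2 - 4ac = (-0.45)^2 - 4*(0.49)*1 = 0.2025 - (1.96) = -1.7575.
  D < 0, so the roots are the complex-conjugate pair z = (-b +/- i sqrt(-D)) / (2a) = 0.4592 +/- 1.3528i.
  For a conjugate pair |z|^2 = z * conj(z) = (product of roots) = c/a = 1/(0.49) = 2.040816, so |z| = sqrt(2.040816) = 1.4286 for both roots.
Moduli of all roots: 1.2500, 1.4286, 1.4286.
All moduli strictly greater than 1? Yes.
Verdict: Invertible.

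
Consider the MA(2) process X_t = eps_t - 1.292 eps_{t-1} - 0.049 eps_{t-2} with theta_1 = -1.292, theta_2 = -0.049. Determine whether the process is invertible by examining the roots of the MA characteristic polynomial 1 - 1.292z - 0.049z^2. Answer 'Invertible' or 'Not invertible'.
\text{Not invertible}

The MA(q) characteristic polynomial is P(z) = 1 - 1.292z - 0.049z^2.
Invertibility requires all roots to lie outside the unit circle, i.e. |z| > 1 for every root.
Set 1 + (-1.292) z + (-0.049) z^2 = 0, i.e. a z^2 + b z + c = 0 with a = -0.049, b = -1.292, c = 1.
Discriminant D = b^2 - 4ac = (-1.292)^2 - 4*(-0.049)*1 = 1.669264 - (-0.196) = 1.865264.
D >= 0, so the roots are real: z = (-b +/- sqrt(D)) / (2a) = (1.292 +/- 1.365747) / (-0.098).
  z_1 = (1.292 + 1.365747) / (-0.098) = -27.1199,   |z_1| = 27.1199.
  z_2 = (1.292 - 1.365747) / (-0.098) = 0.7525,   |z_2| = 0.7525.
Moduli of all roots: 27.1199, 0.7525.
All moduli strictly greater than 1? No.
Verdict: Not invertible.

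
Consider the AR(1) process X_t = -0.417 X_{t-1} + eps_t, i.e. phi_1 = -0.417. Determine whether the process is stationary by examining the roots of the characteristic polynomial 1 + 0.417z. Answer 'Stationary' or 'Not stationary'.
\text{Stationary}

The AR(p) characteristic polynomial is P(z) = 1 + 0.417z.
Stationarity requires all roots to lie outside the unit circle, i.e. |z| > 1 for every root.
This is linear in z: 1 + (0.417) z = 0  =>  z = -1/(0.417) = -2.398082,  |z| = 2.398082.
Moduli of all roots: 2.3981.
All moduli strictly greater than 1? Yes.
Verdict: Stationary.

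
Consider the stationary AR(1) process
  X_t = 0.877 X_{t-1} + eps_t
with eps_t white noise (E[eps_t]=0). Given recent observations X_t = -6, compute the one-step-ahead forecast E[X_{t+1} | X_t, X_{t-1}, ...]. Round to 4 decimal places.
E[X_{t+1} \mid \mathcal F_t] = -5.2620

For an AR(p) model X_t = c + sum_i phi_i X_{t-i} + eps_t, the
one-step-ahead conditional mean is
  E[X_{t+1} | X_t, ...] = c + sum_i phi_i X_{t+1-i}.
Substitute known values:
  E[X_{t+1} | ...] = (0.877) * (-6)
                   = -5.2620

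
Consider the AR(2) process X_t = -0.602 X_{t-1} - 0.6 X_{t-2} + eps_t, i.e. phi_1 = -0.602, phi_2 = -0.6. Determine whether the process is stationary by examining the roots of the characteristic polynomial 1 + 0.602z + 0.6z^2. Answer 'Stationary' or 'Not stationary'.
\text{Stationary}

The AR(p) characteristic polynomial is P(z) = 1 + 0.602z + 0.6z^2.
Stationarity requires all roots to lie outside the unit circle, i.e. |z| > 1 for every root.
Set 1 + (0.602) z + (0.6) z^2 = 0, i.e. a z^2 + b z + c = 0 with a = 0.6, b = 0.602, c = 1.
Discriminant D = b^2 - 4ac = (0.602)^2 - 4*(0.6)*1 = 0.362404 - (2.4) = -2.037596.
D < 0, so the roots are the complex-conjugate pair z = (-b +/- i sqrt(-D)) / (2a) = -0.5017 +/- 1.1895i.
For a conjugate pair |z|^2 = z * conj(z) = (product of roots) = c/a = 1/(0.6) = 1.666667, so |z| = sqrt(1.666667) = 1.291 for both roots.
Moduli of all roots: 1.2910, 1.2910.
All moduli strictly greater than 1? Yes.
Verdict: Stationary.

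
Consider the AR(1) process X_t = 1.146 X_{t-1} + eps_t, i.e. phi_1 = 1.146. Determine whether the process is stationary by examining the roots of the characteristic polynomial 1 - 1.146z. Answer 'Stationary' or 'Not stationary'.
\text{Not stationary}

The AR(p) characteristic polynomial is P(z) = 1 - 1.146z.
Stationarity requires all roots to lie outside the unit circle, i.e. |z| > 1 for every root.
This is linear in z: 1 + (-1.146) z = 0  =>  z = -1/(-1.146) = 0.8726,  |z| = 0.8726.
Moduli of all roots: 0.8726.
All moduli strictly greater than 1? No.
Verdict: Not stationary.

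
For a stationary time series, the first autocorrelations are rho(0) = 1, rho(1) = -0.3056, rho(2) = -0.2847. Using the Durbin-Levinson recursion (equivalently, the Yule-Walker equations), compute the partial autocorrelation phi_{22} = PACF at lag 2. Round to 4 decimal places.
\phi_{22} = -0.4170

The PACF at lag k is phi_{kk}, the last component of the solution
to the Yule-Walker system G_k phi = r_k where
  (G_k)_{ij} = rho(|i - j|), (r_k)_i = rho(i), i,j = 1..k.
Equivalently, Durbin-Levinson gives phi_{kk} iteratively:
  phi_{11} = rho(1)
  phi_{kk} = [rho(k) - sum_{j=1..k-1} phi_{k-1,j} rho(k-j)]
            / [1 - sum_{j=1..k-1} phi_{k-1,j} rho(j)],
  phi_{k,j} = phi_{k-1,j} - phi_{kk} phi_{k-1,k-j},  j = 1..k-1.
Step k = 1:
  phi_11 = rho(1) = -0.3056.
Step k = 2:
  phi_22 = [rho(2) - phi_11 rho(1)] / [1 - phi_11 rho(1)] = [-0.2847 - (-0.3056)(-0.3056)] / [1 - (-0.3056)(-0.3056)]
         = -0.37809136 / 0.90660864 = -0.417.
Therefore phi_{22} = -0.4170.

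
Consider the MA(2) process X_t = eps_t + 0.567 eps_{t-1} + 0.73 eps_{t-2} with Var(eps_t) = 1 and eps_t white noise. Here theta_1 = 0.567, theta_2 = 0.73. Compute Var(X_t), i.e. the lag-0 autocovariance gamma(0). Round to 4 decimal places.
\gamma(0) = 1.8544

For an MA(q) process X_t = eps_t + sum_i theta_i eps_{t-i} with
Var(eps_t) = sigma^2, the variance is
  gamma(0) = sigma^2 * (1 + sum_i theta_i^2).
  sum_i theta_i^2 = (0.567)^2 + (0.73)^2 = 0.321489 + 0.5329 = 0.854389.
  gamma(0) = 1 * (1 + 0.854389) = 1 * 1.854389 = 1.854389, which rounds to 1.8544.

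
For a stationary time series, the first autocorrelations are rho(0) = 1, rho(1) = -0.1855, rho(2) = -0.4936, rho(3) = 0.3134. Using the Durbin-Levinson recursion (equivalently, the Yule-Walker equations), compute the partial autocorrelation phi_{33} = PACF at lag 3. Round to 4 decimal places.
\phi_{33} = 0.1039

The PACF at lag k is phi_{kk}, the last component of the solution
to the Yule-Walker system G_k phi = r_k where
  (G_k)_{ij} = rho(|i - j|), (r_k)_i = rho(i), i,j = 1..k.
Equivalently, Durbin-Levinson gives phi_{kk} iteratively:
  phi_{11} = rho(1)
  phi_{kk} = [rho(k) - sum_{j=1..k-1} phi_{k-1,j} rho(k-j)]
            / [1 - sum_{j=1..k-1} phi_{k-1,j} rho(j)],
  phi_{k,j} = phi_{k-1,j} - phi_{kk} phi_{k-1,k-j},  j = 1..k-1.
Step k = 1:
  phi_11 = rho(1) = -0.1855.
Step k = 2:
  phi_22 = [rho(2) - phi_11 rho(1)] / [1 - phi_11 rho(1)] = [-0.4936 - (-0.1855)(-0.1855)] / [1 - (-0.1855)(-0.1855)]
         = -0.52801025 / 0.96558975 = -0.546827.
  Update: phi_21 = phi_11 - phi_22 phi_11 = -0.1855 - (-0.546827)(-0.1855) = -0.286936.
Step k = 3:
  phi_33 = [rho(3) - phi_21 rho(2) - phi_22 rho(1)] / [1 - phi_21 rho(1) - phi_22 rho(2)]
    numerator   = 0.3134 - (-0.286936)(-0.4936) - (-0.546827)(-0.1855) = 0.07033187
    denominator = 1 - (-0.286936)(-0.1855) - (-0.546827)(-0.4936) = 0.67685965
  phi_33 = 0.07033187 / 0.67685965 = 0.1039.
Therefore phi_{33} = 0.1039.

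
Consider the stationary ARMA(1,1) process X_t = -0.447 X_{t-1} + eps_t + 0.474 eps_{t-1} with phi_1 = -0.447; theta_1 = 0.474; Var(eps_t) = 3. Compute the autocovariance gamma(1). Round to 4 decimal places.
\gamma(1) = 0.0798

Multiply the model equation by X_{t-k} and take expectations. With theta_0 = psi_0 = 1 and psi_j the MA(infinity) weights, this gives
  gamma(k) - sum_i phi_i gamma(k-i) = c_k,
  c_k = sigma^2 * sum_{j=k..q} theta_j psi_{j-k}   (c_k = 0 for k > q),
using gamma(-m) = gamma(m).
psi-weights needed (psi_j = theta_j + sum_i phi_i psi_{j-i}):
  psi_1 = theta_1 + phi_1 = 0.474 + (-0.447) = 0.027
Right-hand sides:
  c_0 = sigma^2 (1 + theta_1 psi_1) = 3 * (1 + (0.474)(0.027)) = 3 * 1.012798 = 3.038394
  c_1 = sigma^2 theta_1 = 3 * (0.474) = 1.422
  c_2 = 0
Equations for k = 0 and k = 1 (AR order 1):
  gamma(0) = phi_1 gamma(1) + c_0
  gamma(1) = phi_1 gamma(0) + c_1
Substituting the second into the first: gamma(0) (1 - phi_1^2) = c_0 + phi_1 c_1, so
  gamma(0) = (c_0 + phi_1 c_1) / (1 - phi_1^2) = (3.038394 + (-0.447)(1.422)) / (1 - (-0.447)^2) = 2.40276 / 0.800191 = 3.002733.
  gamma(1) = phi_1 gamma(0) + c_1 = (-0.447)(3.002733) + (1.422) = 0.079778.
Therefore gamma(1) = 0.0798 (to 4 decimal places).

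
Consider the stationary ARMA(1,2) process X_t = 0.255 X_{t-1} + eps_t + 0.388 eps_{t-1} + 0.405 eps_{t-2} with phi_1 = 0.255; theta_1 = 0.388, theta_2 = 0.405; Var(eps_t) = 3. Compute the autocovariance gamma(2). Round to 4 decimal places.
\gamma(2) = 2.0543

Multiply the model equation by X_{t-k} and take expectations. With theta_0 = psi_0 = 1 and psi_j the MA(infinity) weights, this gives
  gamma(k) - sum_i phi_i gamma(k-i) = c_k,
  c_k = sigma^2 * sum_{j=k..q} theta_j psi_{j-k}   (c_k = 0 for k > q),
using gamma(-m) = gamma(m).
psi-weights needed (psi_j = theta_j + sum_i phi_i psi_{j-i}):
  psi_1 = theta_1 + phi_1 = 0.388 + (0.255) = 0.643
  psi_2 = theta_2 + phi_1 psi_1 = 0.405 + (0.255)(0.643) = 0.568965
Right-hand sides:
  c_0 = sigma^2 (1 + theta_1 psi_1 + theta_2 psi_2) = 3 * (1 + (0.388)(0.643) + (0.405)(0.568965)) = 3 * 1.479915 = 4.439744
  c_1 = sigma^2 (theta_1 + theta_2 psi_1) = 3 * (0.388 + (0.405)(0.643)) = 1.945245
  c_2 = sigma^2 theta_2 = 3 * (0.405) = 1.215
Equations for k = 0 and k = 1 (AR order 1):
  gamma(0) = phi_1 gamma(1) + c_0
  gamma(1) = phi_1 gamma(0) + c_1
Substituting the second into the first: gamma(0) (1 - phi_1^2) = c_0 + phi_1 c_1, so
  gamma(0) = (c_0 + phi_1 c_1) / (1 - phi_1^2) = (4.439744 + (0.255)(1.945245)) / (1 - (0.255)^2) = 4.935782 / 0.934975 = 5.279052.
  gamma(1) = phi_1 gamma(0) + c_1 = (0.255)(5.279052) + (1.945245) = 3.291403.
For k = 2: gamma(2) = phi_1 gamma(1) + c_2
  = (0.255)(3.291403) + (1.215) = 2.054308.
Therefore gamma(2) = 2.0543 (to 4 decimal places).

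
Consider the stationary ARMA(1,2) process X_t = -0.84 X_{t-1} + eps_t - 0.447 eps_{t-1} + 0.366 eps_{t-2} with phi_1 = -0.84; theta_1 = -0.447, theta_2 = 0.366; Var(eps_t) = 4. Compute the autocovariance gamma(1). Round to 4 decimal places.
\gamma(1) = -36.4969

Multiply the model equation by X_{t-k} and take expectations. With theta_0 = psi_0 = 1 and psi_j the MA(infinity) weights, this gives
  gamma(k) - sum_i phi_i gamma(k-i) = c_k,
  c_k = sigma^2 * sum_{j=k..q} theta_j psi_{j-k}   (c_k = 0 for k > q),
using gamma(-m) = gamma(m).
psi-weights needed (psi_j = theta_j + sum_i phi_i psi_{j-i}):
  psi_1 = theta_1 + phi_1 = -0.447 + (-0.84) = -1.287
  psi_2 = theta_2 + phi_1 psi_1 = 0.366 + (-0.84)(-1.287) = 1.44708
Right-hand sides:
  c_0 = sigma^2 (1 + theta_1 psi_1 + theta_2 psi_2) = 4 * (1 + (-0.447)(-1.287) + (0.366)(1.44708)) = 4 * 2.10492 = 8.419681
  c_1 = sigma^2 (theta_1 + theta_2 psi_1) = 4 * (-0.447 + (0.366)(-1.287)) = -3.672168
  c_2 = sigma^2 theta_2 = 4 * (0.366) = 1.464
Equations for k = 0 and k = 1 (AR order 1):
  gamma(0) = phi_1 gamma(1) + c_0
  gamma(1) = phi_1 gamma(0) + c_1
Substituting the second into the first: gamma(0) (1 - phi_1^2) = c_0 + phi_1 c_1, so
  gamma(0) = (c_0 + phi_1 c_1) / (1 - phi_1^2) = (8.419681 + (-0.84)(-3.672168)) / (1 - (-0.84)^2) = 11.504302 / 0.2944 = 39.077114.
  gamma(1) = phi_1 gamma(0) + c_1 = (-0.84)(39.077114) + (-3.672168) = -36.496943.
Therefore gamma(1) = -36.4969 (to 4 decimal places).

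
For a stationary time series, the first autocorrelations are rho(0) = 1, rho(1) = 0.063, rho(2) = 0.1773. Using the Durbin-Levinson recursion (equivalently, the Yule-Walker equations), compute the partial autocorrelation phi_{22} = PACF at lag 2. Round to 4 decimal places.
\phi_{22} = 0.1740

The PACF at lag k is phi_{kk}, the last component of the solution
to the Yule-Walker system G_k phi = r_k where
  (G_k)_{ij} = rho(|i - j|), (r_k)_i = rho(i), i,j = 1..k.
Equivalently, Durbin-Levinson gives phi_{kk} iteratively:
  phi_{11} = rho(1)
  phi_{kk} = [rho(k) - sum_{j=1..k-1} phi_{k-1,j} rho(k-j)]
            / [1 - sum_{j=1..k-1} phi_{k-1,j} rho(j)],
  phi_{k,j} = phi_{k-1,j} - phi_{kk} phi_{k-1,k-j},  j = 1..k-1.
Step k = 1:
  phi_11 = rho(1) = 0.063.
Step k = 2:
  phi_22 = [rho(2) - phi_11 rho(1)] / [1 - phi_11 rho(1)] = [0.1773 - (0.063)(0.063)] / [1 - (0.063)(0.063)]
         = 0.173331 / 0.996031 = 0.174.
Therefore phi_{22} = 0.1740.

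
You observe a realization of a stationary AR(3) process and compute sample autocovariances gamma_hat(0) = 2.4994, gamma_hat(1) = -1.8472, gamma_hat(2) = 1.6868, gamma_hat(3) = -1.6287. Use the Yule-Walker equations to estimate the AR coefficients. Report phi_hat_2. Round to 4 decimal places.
\hat\phi_{2} = 0.1761

The Yule-Walker equations for an AR(p) process read, in matrix form,
  Gamma_p phi = r_p,   with   (Gamma_p)_{ij} = gamma(|i - j|),
                       (r_p)_i = gamma(i),   i,j = 1..p.
Substitute the sample gammas (Toeplitz matrix and right-hand side of size 3):
  Gamma_p = [[2.4994, -1.8472, 1.6868], [-1.8472, 2.4994, -1.8472], [1.6868, -1.8472, 2.4994]]
  r_p     = [-1.8472, 1.6868, -1.6287]
Written out (R1..R3):
  (R1) 2.4994 phi_1 - 1.8472 phi_2 + 1.6868 phi_3 = -1.8472
  (R2) -1.8472 phi_1 + 2.4994 phi_2 - 1.8472 phi_3 = 1.6868
  (R3) 1.6868 phi_1 - 1.8472 phi_2 + 2.4994 phi_3 = -1.6287
Gaussian elimination:
  R2 <- R2 - (-1.8472/2.4994) R1 = R2 - (-0.739057) R1:  1.134213 phi_2 - 0.600558 phi_3 = 0.321613
  R3 <- R3 - (1.6868/2.4994) R1 = R3 - (0.674882) R1:  -0.600558 phi_2 + 1.361009 phi_3 = -0.382058
  R3 <- R3 - (-0.600558/1.134213) R2 = R3 - (-0.529493) R2:  1.043018 phi_3 = -0.211766
Back-substitution:
  phi_hat_3 = -0.211766 / 1.043018 = -0.203032
  phi_hat_2 = (0.321613 - (-0.600558)(-0.203032)) / 1.134213 = 0.176052
  phi_hat_1 = (-1.8472 - (-1.8472)(0.176052) - (1.6868)(-0.203032)) / 2.4994 = -0.471922
So phi_hat = [-0.4719, 0.1761, -0.2030].
Therefore phi_hat_2 = 0.1761.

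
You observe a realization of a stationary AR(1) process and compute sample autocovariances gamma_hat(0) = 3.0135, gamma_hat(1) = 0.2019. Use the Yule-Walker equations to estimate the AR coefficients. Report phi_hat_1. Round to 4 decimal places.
\hat\phi_{1} = 0.0670

The Yule-Walker equations for an AR(p) process read, in matrix form,
  Gamma_p phi = r_p,   with   (Gamma_p)_{ij} = gamma(|i - j|),
                       (r_p)_i = gamma(i),   i,j = 1..p.
Substitute the sample gammas (Toeplitz matrix and right-hand side of size 1):
  Gamma_p = [[3.0135]]
  r_p     = [0.2019]
With p = 1 this is the single equation gamma(0) phi_1 = gamma(1):
  phi_hat_1 = gamma(1) / gamma(0) = 0.2019 / 3.0135 = 0.0670.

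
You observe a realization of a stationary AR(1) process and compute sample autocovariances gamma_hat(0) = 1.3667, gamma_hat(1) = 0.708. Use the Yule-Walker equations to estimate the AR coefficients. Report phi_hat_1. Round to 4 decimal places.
\hat\phi_{1} = 0.5180

The Yule-Walker equations for an AR(p) process read, in matrix form,
  Gamma_p phi = r_p,   with   (Gamma_p)_{ij} = gamma(|i - j|),
                       (r_p)_i = gamma(i),   i,j = 1..p.
Substitute the sample gammas (Toeplitz matrix and right-hand side of size 1):
  Gamma_p = [[1.3667]]
  r_p     = [0.708]
With p = 1 this is the single equation gamma(0) phi_1 = gamma(1):
  phi_hat_1 = gamma(1) / gamma(0) = 0.708 / 1.3667 = 0.5180.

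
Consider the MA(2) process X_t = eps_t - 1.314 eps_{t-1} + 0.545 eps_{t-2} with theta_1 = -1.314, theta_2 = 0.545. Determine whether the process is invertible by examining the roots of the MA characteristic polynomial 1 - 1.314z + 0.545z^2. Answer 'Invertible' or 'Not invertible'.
\text{Invertible}

The MA(q) characteristic polynomial is P(z) = 1 - 1.314z + 0.545z^2.
Invertibility requires all roots to lie outside the unit circle, i.e. |z| > 1 for every root.
Set 1 + (-1.314) z + (0.545) z^2 = 0, i.e. a z^2 + b z + c = 0 with a = 0.545, b = -1.314, c = 1.
Discriminant D = b^2 - 4ac = (-1.314)^2 - 4*(0.545)*1 = 1.726596 - (2.18) = -0.453404.
D < 0, so the roots are the complex-conjugate pair z = (-b +/- i sqrt(-D)) / (2a) = 1.2055 +/- 0.6178i.
For a conjugate pair |z|^2 = z * conj(z) = (product of roots) = c/a = 1/(0.545) = 1.834862, so |z| = sqrt(1.834862) = 1.3546 for both roots.
Moduli of all roots: 1.3546, 1.3546.
All moduli strictly greater than 1? Yes.
Verdict: Invertible.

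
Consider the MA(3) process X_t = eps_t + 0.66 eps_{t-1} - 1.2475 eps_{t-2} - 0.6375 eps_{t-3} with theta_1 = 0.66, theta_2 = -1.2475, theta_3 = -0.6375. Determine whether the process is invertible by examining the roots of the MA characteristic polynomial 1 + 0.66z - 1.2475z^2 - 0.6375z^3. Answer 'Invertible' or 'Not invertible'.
\text{Not invertible}

The MA(q) characteristic polynomial is P(z) = 1 + 0.66z - 1.2475z^2 - 0.6375z^3.
Invertibility requires all roots to lie outside the unit circle, i.e. |z| > 1 for every root.
Degree 3: look for a simple real root z0 first, then factor out (1 - z/z0) and solve the remaining quadratic.
Testing z0 = -0.8: P(-0.8) = 1 + (0.66)(-0.8) + (-1.2475)(-0.8)^2 + (-0.6375)(-0.8)^3
  = 1 + (-0.528) + (-0.7984) + (0.3264) = 0.  So z_0 = -0.8 is a root, |z_0| = 0.8.
Divide out the factor (1 + 1.25 z) = (1 - z/z0) (since 1/z0 = -1.25):
  P(z) = (1 + 1.25 z)(1 + (-0.59) z + (-0.51) z^2)
  [check: z-coef -0.59 - (-1.25) = 0.66; z^2-coef -0.51 - (-1.25)(-0.59) = -1.2475; z^3-coef -(-1.25)(-0.51) = -0.6375.]
Remaining roots from the quadratic factor 1 + (-0.59) z + (-0.51) z^2:
  Set 1 + (-0.59) z + (-0.51) z^2 = 0, i.e. a z^2 + b z + c = 0 with a = -0.51, b = -0.59, c = 1.
  Discriminant D = b^2 - 4ac = (-0.59)^2 - 4*(-0.51)*1 = 0.3481 - (-2.04) = 2.3881.
  D >= 0, so the roots are real: z = (-b +/- sqrt(D)) / (2a) = (0.59 +/- 1.545348) / (-1.02).
    z_1 = (0.59 + 1.545348) / (-1.02) = -2.0935,   |z_1| = 2.0935.
    z_2 = (0.59 - 1.545348) / (-1.02) = 0.9366,   |z_2| = 0.9366.
Moduli of all roots: 0.8000, 2.0935, 0.9366.
All moduli strictly greater than 1? No.
Verdict: Not invertible.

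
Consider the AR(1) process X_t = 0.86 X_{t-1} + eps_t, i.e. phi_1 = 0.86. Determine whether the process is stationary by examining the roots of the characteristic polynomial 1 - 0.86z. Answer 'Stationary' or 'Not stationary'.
\text{Stationary}

The AR(p) characteristic polynomial is P(z) = 1 - 0.86z.
Stationarity requires all roots to lie outside the unit circle, i.e. |z| > 1 for every root.
This is linear in z: 1 + (-0.86) z = 0  =>  z = -1/(-0.86) = 1.162791,  |z| = 1.162791.
Moduli of all roots: 1.1628.
All moduli strictly greater than 1? Yes.
Verdict: Stationary.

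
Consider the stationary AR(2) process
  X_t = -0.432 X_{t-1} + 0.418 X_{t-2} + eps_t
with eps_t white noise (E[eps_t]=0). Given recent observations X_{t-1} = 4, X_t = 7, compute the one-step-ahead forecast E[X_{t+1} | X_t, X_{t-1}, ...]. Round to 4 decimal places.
E[X_{t+1} \mid \mathcal F_t] = -1.3520

For an AR(p) model X_t = c + sum_i phi_i X_{t-i} + eps_t, the
one-step-ahead conditional mean is
  E[X_{t+1} | X_t, ...] = c + sum_i phi_i X_{t+1-i}.
Substitute known values:
  E[X_{t+1} | ...] = (-0.432) * (7) + (0.418) * (4)
                   = -1.3520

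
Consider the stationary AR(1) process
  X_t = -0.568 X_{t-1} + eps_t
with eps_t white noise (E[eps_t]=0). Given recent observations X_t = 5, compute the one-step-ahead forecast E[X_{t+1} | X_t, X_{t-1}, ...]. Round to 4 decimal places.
E[X_{t+1} \mid \mathcal F_t] = -2.8400

For an AR(p) model X_t = c + sum_i phi_i X_{t-i} + eps_t, the
one-step-ahead conditional mean is
  E[X_{t+1} | X_t, ...] = c + sum_i phi_i X_{t+1-i}.
Substitute known values:
  E[X_{t+1} | ...] = (-0.568) * (5)
                   = -2.8400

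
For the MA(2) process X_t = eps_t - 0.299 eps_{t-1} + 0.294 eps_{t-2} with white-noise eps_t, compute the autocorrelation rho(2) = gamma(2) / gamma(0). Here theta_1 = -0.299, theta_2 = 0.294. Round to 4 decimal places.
\rho(2) = 0.2500

For an MA(q) process with theta_0 = 1, the autocovariance is
  gamma(k) = sigma^2 * sum_{i=0..q-k} theta_i * theta_{i+k},
and rho(k) = gamma(k) / gamma(0). Sigma^2 cancels.
  numerator   = (1)*(0.294) = 0.294.
  denominator = (1)^2 + (-0.299)^2 + (0.294)^2 = 1.175837.
  rho(2) = 0.294 / 1.175837 = 0.2500.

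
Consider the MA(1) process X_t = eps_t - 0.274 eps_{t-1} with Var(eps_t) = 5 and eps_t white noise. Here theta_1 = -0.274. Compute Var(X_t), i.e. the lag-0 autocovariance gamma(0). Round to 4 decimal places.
\gamma(0) = 5.3754

For an MA(q) process X_t = eps_t + sum_i theta_i eps_{t-i} with
Var(eps_t) = sigma^2, the variance is
  gamma(0) = sigma^2 * (1 + sum_i theta_i^2).
  sum_i theta_i^2 = (-0.274)^2 = 0.075076.
  gamma(0) = 5 * (1 + 0.075076) = 5 * 1.075076 = 5.37538, which rounds to 5.3754.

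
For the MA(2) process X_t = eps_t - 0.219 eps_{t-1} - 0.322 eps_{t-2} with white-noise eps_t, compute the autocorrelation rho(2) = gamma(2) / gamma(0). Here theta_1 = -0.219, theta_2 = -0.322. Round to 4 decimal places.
\rho(2) = -0.2796

For an MA(q) process with theta_0 = 1, the autocovariance is
  gamma(k) = sigma^2 * sum_{i=0..q-k} theta_i * theta_{i+k},
and rho(k) = gamma(k) / gamma(0). Sigma^2 cancels.
  numerator   = (1)*(-0.322) = -0.322.
  denominator = (1)^2 + (-0.219)^2 + (-0.322)^2 = 1.151645.
  rho(2) = -0.322 / 1.151645 = -0.2796.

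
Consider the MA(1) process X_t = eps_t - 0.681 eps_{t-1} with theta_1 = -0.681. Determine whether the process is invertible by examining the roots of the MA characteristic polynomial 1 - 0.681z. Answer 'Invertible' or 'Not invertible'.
\text{Invertible}

The MA(q) characteristic polynomial is P(z) = 1 - 0.681z.
Invertibility requires all roots to lie outside the unit circle, i.e. |z| > 1 for every root.
This is linear in z: 1 + (-0.681) z = 0  =>  z = -1/(-0.681) = 1.468429,  |z| = 1.468429.
Moduli of all roots: 1.4684.
All moduli strictly greater than 1? Yes.
Verdict: Invertible.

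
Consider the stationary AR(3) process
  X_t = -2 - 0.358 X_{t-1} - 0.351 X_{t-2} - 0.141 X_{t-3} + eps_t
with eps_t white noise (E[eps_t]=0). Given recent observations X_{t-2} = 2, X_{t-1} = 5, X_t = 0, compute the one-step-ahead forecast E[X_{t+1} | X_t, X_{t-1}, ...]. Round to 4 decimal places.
E[X_{t+1} \mid \mathcal F_t] = -4.0370

For an AR(p) model X_t = c + sum_i phi_i X_{t-i} + eps_t, the
one-step-ahead conditional mean is
  E[X_{t+1} | X_t, ...] = c + sum_i phi_i X_{t+1-i}.
Substitute known values:
  E[X_{t+1} | ...] = -2 + (-0.358) * (0) + (-0.351) * (5) + (-0.141) * (2)
                   = -4.0370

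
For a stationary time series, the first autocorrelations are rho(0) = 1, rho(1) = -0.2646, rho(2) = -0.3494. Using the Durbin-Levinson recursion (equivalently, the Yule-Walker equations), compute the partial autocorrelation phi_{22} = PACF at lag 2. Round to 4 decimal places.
\phi_{22} = -0.4510

The PACF at lag k is phi_{kk}, the last component of the solution
to the Yule-Walker system G_k phi = r_k where
  (G_k)_{ij} = rho(|i - j|), (r_k)_i = rho(i), i,j = 1..k.
Equivalently, Durbin-Levinson gives phi_{kk} iteratively:
  phi_{11} = rho(1)
  phi_{kk} = [rho(k) - sum_{j=1..k-1} phi_{k-1,j} rho(k-j)]
            / [1 - sum_{j=1..k-1} phi_{k-1,j} rho(j)],
  phi_{k,j} = phi_{k-1,j} - phi_{kk} phi_{k-1,k-j},  j = 1..k-1.
Step k = 1:
  phi_11 = rho(1) = -0.2646.
Step k = 2:
  phi_22 = [rho(2) - phi_11 rho(1)] / [1 - phi_11 rho(1)] = [-0.3494 - (-0.2646)(-0.2646)] / [1 - (-0.2646)(-0.2646)]
         = -0.41941316 / 0.92998684 = -0.451.
Therefore phi_{22} = -0.4510.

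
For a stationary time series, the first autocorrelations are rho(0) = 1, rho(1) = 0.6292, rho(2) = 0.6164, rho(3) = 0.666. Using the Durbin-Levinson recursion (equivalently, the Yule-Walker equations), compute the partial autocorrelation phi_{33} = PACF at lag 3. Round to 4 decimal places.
\phi_{33} = 0.3630

The PACF at lag k is phi_{kk}, the last component of the solution
to the Yule-Walker system G_k phi = r_k where
  (G_k)_{ij} = rho(|i - j|), (r_k)_i = rho(i), i,j = 1..k.
Equivalently, Durbin-Levinson gives phi_{kk} iteratively:
  phi_{11} = rho(1)
  phi_{kk} = [rho(k) - sum_{j=1..k-1} phi_{k-1,j} rho(k-j)]
            / [1 - sum_{j=1..k-1} phi_{k-1,j} rho(j)],
  phi_{k,j} = phi_{k-1,j} - phi_{kk} phi_{k-1,k-j},  j = 1..k-1.
Step k = 1:
  phi_11 = rho(1) = 0.6292.
Step k = 2:
  phi_22 = [rho(2) - phi_11 rho(1)] / [1 - phi_11 rho(1)] = [0.6164 - (0.6292)(0.6292)] / [1 - (0.6292)(0.6292)]
         = 0.22050736 / 0.60410736 = 0.365014.
  Update: phi_21 = phi_11 - phi_22 phi_11 = 0.6292 - (0.365014)(0.6292) = 0.399533.
Step k = 3:
  phi_33 = [rho(3) - phi_21 rho(2) - phi_22 rho(1)] / [1 - phi_21 rho(1) - phi_22 rho(2)]
    numerator   = 0.666 - (0.399533)(0.6164) - (0.365014)(0.6292) = 0.19006105
    denominator = 1 - (0.399533)(0.6292) - (0.365014)(0.6164) = 0.52361919
  phi_33 = 0.19006105 / 0.52361919 = 0.363.
Therefore phi_{33} = 0.3630.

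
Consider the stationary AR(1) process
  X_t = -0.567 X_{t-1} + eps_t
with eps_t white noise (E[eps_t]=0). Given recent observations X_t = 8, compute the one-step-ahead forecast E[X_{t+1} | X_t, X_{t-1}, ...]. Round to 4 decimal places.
E[X_{t+1} \mid \mathcal F_t] = -4.5360

For an AR(p) model X_t = c + sum_i phi_i X_{t-i} + eps_t, the
one-step-ahead conditional mean is
  E[X_{t+1} | X_t, ...] = c + sum_i phi_i X_{t+1-i}.
Substitute known values:
  E[X_{t+1} | ...] = (-0.567) * (8)
                   = -4.5360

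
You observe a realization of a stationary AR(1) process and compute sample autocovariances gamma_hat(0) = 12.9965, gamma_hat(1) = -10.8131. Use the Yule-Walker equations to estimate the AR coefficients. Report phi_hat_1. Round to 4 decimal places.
\hat\phi_{1} = -0.8320

The Yule-Walker equations for an AR(p) process read, in matrix form,
  Gamma_p phi = r_p,   with   (Gamma_p)_{ij} = gamma(|i - j|),
                       (r_p)_i = gamma(i),   i,j = 1..p.
Substitute the sample gammas (Toeplitz matrix and right-hand side of size 1):
  Gamma_p = [[12.9965]]
  r_p     = [-10.8131]
With p = 1 this is the single equation gamma(0) phi_1 = gamma(1):
  phi_hat_1 = gamma(1) / gamma(0) = -10.8131 / 12.9965 = -0.8320.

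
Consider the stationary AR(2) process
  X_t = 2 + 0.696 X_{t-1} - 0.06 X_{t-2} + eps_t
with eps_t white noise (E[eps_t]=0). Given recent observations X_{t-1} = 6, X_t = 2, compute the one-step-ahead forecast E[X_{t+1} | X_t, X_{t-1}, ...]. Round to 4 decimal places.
E[X_{t+1} \mid \mathcal F_t] = 3.0320

For an AR(p) model X_t = c + sum_i phi_i X_{t-i} + eps_t, the
one-step-ahead conditional mean is
  E[X_{t+1} | X_t, ...] = c + sum_i phi_i X_{t+1-i}.
Substitute known values:
  E[X_{t+1} | ...] = 2 + (0.696) * (2) + (-0.06) * (6)
                   = 3.0320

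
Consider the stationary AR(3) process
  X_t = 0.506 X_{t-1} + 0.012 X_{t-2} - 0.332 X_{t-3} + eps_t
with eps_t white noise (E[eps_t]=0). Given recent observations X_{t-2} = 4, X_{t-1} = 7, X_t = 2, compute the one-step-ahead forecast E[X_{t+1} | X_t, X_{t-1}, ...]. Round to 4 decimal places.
E[X_{t+1} \mid \mathcal F_t] = -0.2320

For an AR(p) model X_t = c + sum_i phi_i X_{t-i} + eps_t, the
one-step-ahead conditional mean is
  E[X_{t+1} | X_t, ...] = c + sum_i phi_i X_{t+1-i}.
Substitute known values:
  E[X_{t+1} | ...] = (0.506) * (2) + (0.012) * (7) + (-0.332) * (4)
                   = -0.2320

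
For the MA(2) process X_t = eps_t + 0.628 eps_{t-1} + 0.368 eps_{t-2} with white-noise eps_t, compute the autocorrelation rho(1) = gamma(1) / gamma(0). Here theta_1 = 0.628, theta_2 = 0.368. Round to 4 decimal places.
\rho(1) = 0.5616

For an MA(q) process with theta_0 = 1, the autocovariance is
  gamma(k) = sigma^2 * sum_{i=0..q-k} theta_i * theta_{i+k},
and rho(k) = gamma(k) / gamma(0). Sigma^2 cancels.
  numerator   = (1)*(0.628) + (0.628)*(0.368) = 0.859104.
  denominator = (1)^2 + (0.628)^2 + (0.368)^2 = 1.529808.
  rho(1) = 0.859104 / 1.529808 = 0.5616.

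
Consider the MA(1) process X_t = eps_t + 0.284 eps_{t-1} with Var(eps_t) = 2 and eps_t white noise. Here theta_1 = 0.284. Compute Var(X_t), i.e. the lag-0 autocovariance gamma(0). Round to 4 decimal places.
\gamma(0) = 2.1613

For an MA(q) process X_t = eps_t + sum_i theta_i eps_{t-i} with
Var(eps_t) = sigma^2, the variance is
  gamma(0) = sigma^2 * (1 + sum_i theta_i^2).
  sum_i theta_i^2 = (0.284)^2 = 0.080656.
  gamma(0) = 2 * (1 + 0.080656) = 2 * 1.080656 = 2.161312, which rounds to 2.1613.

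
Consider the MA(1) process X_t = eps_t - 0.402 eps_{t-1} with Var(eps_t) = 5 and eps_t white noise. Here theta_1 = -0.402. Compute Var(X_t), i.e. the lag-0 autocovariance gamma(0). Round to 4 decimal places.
\gamma(0) = 5.8080

For an MA(q) process X_t = eps_t + sum_i theta_i eps_{t-i} with
Var(eps_t) = sigma^2, the variance is
  gamma(0) = sigma^2 * (1 + sum_i theta_i^2).
  sum_i theta_i^2 = (-0.402)^2 = 0.161604.
  gamma(0) = 5 * (1 + 0.161604) = 5 * 1.161604 = 5.80802, which rounds to 5.8080.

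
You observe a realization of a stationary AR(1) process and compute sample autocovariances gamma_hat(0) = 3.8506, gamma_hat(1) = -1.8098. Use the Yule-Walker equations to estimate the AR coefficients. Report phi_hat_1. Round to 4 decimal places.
\hat\phi_{1} = -0.4700

The Yule-Walker equations for an AR(p) process read, in matrix form,
  Gamma_p phi = r_p,   with   (Gamma_p)_{ij} = gamma(|i - j|),
                       (r_p)_i = gamma(i),   i,j = 1..p.
Substitute the sample gammas (Toeplitz matrix and right-hand side of size 1):
  Gamma_p = [[3.8506]]
  r_p     = [-1.8098]
With p = 1 this is the single equation gamma(0) phi_1 = gamma(1):
  phi_hat_1 = gamma(1) / gamma(0) = -1.8098 / 3.8506 = -0.4700.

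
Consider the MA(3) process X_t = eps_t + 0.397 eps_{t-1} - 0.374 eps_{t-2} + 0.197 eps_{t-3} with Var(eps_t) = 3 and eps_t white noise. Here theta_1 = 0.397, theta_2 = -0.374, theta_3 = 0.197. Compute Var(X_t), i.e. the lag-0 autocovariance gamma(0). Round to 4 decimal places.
\gamma(0) = 4.0089

For an MA(q) process X_t = eps_t + sum_i theta_i eps_{t-i} with
Var(eps_t) = sigma^2, the variance is
  gamma(0) = sigma^2 * (1 + sum_i theta_i^2).
  sum_i theta_i^2 = (0.397)^2 + (-0.374)^2 + (0.197)^2 = 0.157609 + 0.139876 + 0.038809 = 0.336294.
  gamma(0) = 3 * (1 + 0.336294) = 3 * 1.336294 = 4.008882, which rounds to 4.0089.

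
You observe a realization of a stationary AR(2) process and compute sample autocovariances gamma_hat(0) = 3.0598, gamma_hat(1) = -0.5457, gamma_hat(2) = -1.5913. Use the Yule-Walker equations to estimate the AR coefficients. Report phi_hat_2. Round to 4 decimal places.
\hat\phi_{2} = -0.5700

The Yule-Walker equations for an AR(p) process read, in matrix form,
  Gamma_p phi = r_p,   with   (Gamma_p)_{ij} = gamma(|i - j|),
                       (r_p)_i = gamma(i),   i,j = 1..p.
Substitute the sample gammas (Toeplitz matrix and right-hand side of size 2):
  Gamma_p = [[3.0598, -0.5457], [-0.5457, 3.0598]]
  r_p     = [-0.5457, -1.5913]
Written out:
  3.0598 phi_1 - 0.5457 phi_2 = -0.5457
  -0.5457 phi_1 + 3.0598 phi_2 = -1.5913
Solve by Cramer's rule:
  det = gamma(0)^2 - gamma(1)^2 = (3.0598)^2 - (-0.5457)^2 = 9.36237604 - 0.29778849 = 9.06458755
  phi_hat_1 = [gamma(1) gamma(0) - gamma(1) gamma(2)] / det = [(-0.5457)(3.0598) - (-0.5457)(-1.5913)] / 9.06458755 = -2.53810527 / 9.06458755 = -0.28
  phi_hat_2 = [gamma(0) gamma(2) - gamma(1)^2] / det = [(3.0598)(-1.5913) - (-0.5457)^2] / 9.06458755 = -5.16684823 / 9.06458755 = -0.57
So phi_hat = [-0.2800, -0.5700].
Therefore phi_hat_2 = -0.5700.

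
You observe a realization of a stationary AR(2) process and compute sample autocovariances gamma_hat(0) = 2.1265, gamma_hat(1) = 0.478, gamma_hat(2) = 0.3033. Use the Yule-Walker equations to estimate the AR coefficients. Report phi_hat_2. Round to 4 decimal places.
\hat\phi_{2} = 0.0970

The Yule-Walker equations for an AR(p) process read, in matrix form,
  Gamma_p phi = r_p,   with   (Gamma_p)_{ij} = gamma(|i - j|),
                       (r_p)_i = gamma(i),   i,j = 1..p.
Substitute the sample gammas (Toeplitz matrix and right-hand side of size 2):
  Gamma_p = [[2.1265, 0.478], [0.478, 2.1265]]
  r_p     = [0.478, 0.3033]
Written out:
  2.1265 phi_1 + 0.478 phi_2 = 0.478
  0.478 phi_1 + 2.1265 phi_2 = 0.3033
Solve by Cramer's rule:
  det = gamma(0)^2 - gamma(1)^2 = (2.1265)^2 - (0.478)^2 = 4.52200225 - 0.228484 = 4.29351825
  phi_hat_1 = [gamma(1) gamma(0) - gamma(1) gamma(2)] / det = [(0.478)(2.1265) - (0.478)(0.3033)] / 4.29351825 = 0.8714896 / 4.29351825 = 0.203
  phi_hat_2 = [gamma(0) gamma(2) - gamma(1)^2] / det = [(2.1265)(0.3033) - (0.478)^2] / 4.29351825 = 0.41648345 / 4.29351825 = 0.097
So phi_hat = [0.2030, 0.0970].
Therefore phi_hat_2 = 0.0970.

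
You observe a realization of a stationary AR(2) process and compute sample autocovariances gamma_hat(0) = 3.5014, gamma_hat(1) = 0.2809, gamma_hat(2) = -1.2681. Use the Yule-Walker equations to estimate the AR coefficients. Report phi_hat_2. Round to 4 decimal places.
\hat\phi_{2} = -0.3710

The Yule-Walker equations for an AR(p) process read, in matrix form,
  Gamma_p phi = r_p,   with   (Gamma_p)_{ij} = gamma(|i - j|),
                       (r_p)_i = gamma(i),   i,j = 1..p.
Substitute the sample gammas (Toeplitz matrix and right-hand side of size 2):
  Gamma_p = [[3.5014, 0.2809], [0.2809, 3.5014]]
  r_p     = [0.2809, -1.2681]
Written out:
  3.5014 phi_1 + 0.2809 phi_2 = 0.2809
  0.2809 phi_1 + 3.5014 phi_2 = -1.2681
Solve by Cramer's rule:
  det = gamma(0)^2 - gamma(1)^2 = (3.5014)^2 - (0.2809)^2 = 12.25980196 - 0.07890481 = 12.18089715
  phi_hat_1 = [gamma(1) gamma(0) - gamma(1) gamma(2)] / det = [(0.2809)(3.5014) - (0.2809)(-1.2681)] / 12.18089715 = 1.33975255 / 12.18089715 = 0.11
  phi_hat_2 = [gamma(0) gamma(2) - gamma(1)^2] / det = [(3.5014)(-1.2681) - (0.2809)^2] / 12.18089715 = -4.51903015 / 12.18089715 = -0.371
So phi_hat = [0.1100, -0.3710].
Therefore phi_hat_2 = -0.3710.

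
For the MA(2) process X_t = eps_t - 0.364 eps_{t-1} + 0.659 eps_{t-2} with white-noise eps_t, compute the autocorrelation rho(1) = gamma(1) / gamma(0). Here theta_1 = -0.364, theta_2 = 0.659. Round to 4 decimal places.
\rho(1) = -0.3854

For an MA(q) process with theta_0 = 1, the autocovariance is
  gamma(k) = sigma^2 * sum_{i=0..q-k} theta_i * theta_{i+k},
and rho(k) = gamma(k) / gamma(0). Sigma^2 cancels.
  numerator   = (1)*(-0.364) + (-0.364)*(0.659) = -0.603876.
  denominator = (1)^2 + (-0.364)^2 + (0.659)^2 = 1.566777.
  rho(1) = -0.603876 / 1.566777 = -0.3854.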